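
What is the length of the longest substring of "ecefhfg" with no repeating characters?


Input: "ecefhfg"
Sliding window (track last position of each char):
  Position 0 ('e'): window [0,0] length 1 -- new best
  Position 1 ('c'): window [0,1] length 2 -- new best
  Position 2 ('e'): repeat (last at 0), move window start to 1
  Position 2 ('e'): window [1,2] length 2
  Position 3 ('f'): window [1,3] length 3 -- new best
  Position 4 ('h'): window [1,4] length 4 -- new best
  Position 5 ('f'): repeat (last at 3), move window start to 4
  Position 5 ('f'): window [4,5] length 2
  Position 6 ('g'): window [4,6] length 3
Longest substring with no repeats: "cefh" with length 4

4


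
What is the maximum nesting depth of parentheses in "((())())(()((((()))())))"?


Input: "((())())(()((((()))())))"
Tracking depth:
  Position 0 '(': depth becomes 1
  Position 1 '(': depth becomes 2
  Position 2 '(': depth becomes 3
  Position 3 ')': depth becomes 2
  Position 4 ')': depth becomes 1
  Position 5 '(': depth becomes 2
  Position 6 ')': depth becomes 1
  Position 7 ')': depth becomes 0
  Position 8 '(': depth becomes 1
  Position 9 '(': depth becomes 2
  Position 10 ')': depth becomes 1
  Position 11 '(': depth becomes 2
  Position 12 '(': depth becomes 3
  Position 13 '(': depth becomes 4
  Position 14 '(': depth becomes 5
  Position 15 '(': depth becomes 6
  Position 16 ')': depth becomes 5
  Position 17 ')': depth becomes 4
  Position 18 ')': depth becomes 3
  Position 19 '(': depth becomes 4
  Position 20 ')': depth becomes 3
  Position 21 ')': depth becomes 2
  Position 22 ')': depth becomes 1
  Position 23 ')': depth becomes 0
Maximum depth reached: 6

6


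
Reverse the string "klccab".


Input: klccab
Reading characters right to left:
  Position 5: 'b'
  Position 4: 'a'
  Position 3: 'c'
  Position 2: 'c'
  Position 1: 'l'
  Position 0: 'k'
Reversed: bacclk

bacclk


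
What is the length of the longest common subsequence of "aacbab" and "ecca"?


LCS of "aacbab" and "ecca"
DP table:
           e    c    c    a
      0    0    0    0    0
  a   0    0    0    0    1
  a   0    0    0    0    1
  c   0    0    1    1    1
  b   0    0    1    1    1
  a   0    0    1    1    2
  b   0    0    1    1    2
LCS length = dp[6][4] = 2

2


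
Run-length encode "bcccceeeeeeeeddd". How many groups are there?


Input: bcccceeeeeeeeddd
Scanning for consecutive runs:
  Group 1: 'b' x 1 (positions 0-0)
  Group 2: 'c' x 4 (positions 1-4)
  Group 3: 'e' x 8 (positions 5-12)
  Group 4: 'd' x 3 (positions 13-15)
Total groups: 4

4


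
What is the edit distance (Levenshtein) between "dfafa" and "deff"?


Computing edit distance: "dfafa" -> "deff"
DP table:
           d    e    f    f
      0    1    2    3    4
  d   1    0    1    2    3
  f   2    1    1    1    2
  a   3    2    2    2    2
  f   4    3    3    2    2
  a   5    4    4    3    3
Edit distance = dp[5][4] = 3

3


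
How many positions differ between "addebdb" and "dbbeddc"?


Comparing "addebdb" and "dbbeddc" position by position:
  Position 0: 'a' vs 'd' => DIFFER
  Position 1: 'd' vs 'b' => DIFFER
  Position 2: 'd' vs 'b' => DIFFER
  Position 3: 'e' vs 'e' => same
  Position 4: 'b' vs 'd' => DIFFER
  Position 5: 'd' vs 'd' => same
  Position 6: 'b' vs 'c' => DIFFER
Positions that differ: 5

5


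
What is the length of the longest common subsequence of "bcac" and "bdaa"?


LCS of "bcac" and "bdaa"
DP table:
           b    d    a    a
      0    0    0    0    0
  b   0    1    1    1    1
  c   0    1    1    1    1
  a   0    1    1    2    2
  c   0    1    1    2    2
LCS length = dp[4][4] = 2

2


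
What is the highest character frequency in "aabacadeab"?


Input: aabacadeab
Character counts:
  'a': 5
  'b': 2
  'c': 1
  'd': 1
  'e': 1
Maximum frequency: 5

5


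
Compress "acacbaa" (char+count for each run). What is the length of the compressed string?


Input: acacbaa
Runs:
  'a' x 1 => "a1"
  'c' x 1 => "c1"
  'a' x 1 => "a1"
  'c' x 1 => "c1"
  'b' x 1 => "b1"
  'a' x 2 => "a2"
Compressed: "a1c1a1c1b1a2"
Compressed length: 12

12


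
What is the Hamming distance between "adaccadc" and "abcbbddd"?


Comparing "adaccadc" and "abcbbddd" position by position:
  Position 0: 'a' vs 'a' => same
  Position 1: 'd' vs 'b' => differ
  Position 2: 'a' vs 'c' => differ
  Position 3: 'c' vs 'b' => differ
  Position 4: 'c' vs 'b' => differ
  Position 5: 'a' vs 'd' => differ
  Position 6: 'd' vs 'd' => same
  Position 7: 'c' vs 'd' => differ
Total differences (Hamming distance): 6

6


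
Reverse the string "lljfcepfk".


Input: lljfcepfk
Reading characters right to left:
  Position 8: 'k'
  Position 7: 'f'
  Position 6: 'p'
  Position 5: 'e'
  Position 4: 'c'
  Position 3: 'f'
  Position 2: 'j'
  Position 1: 'l'
  Position 0: 'l'
Reversed: kfpecfjll

kfpecfjll


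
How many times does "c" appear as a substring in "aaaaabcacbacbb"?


Searching for "c" in "aaaaabcacbacbb"
Scanning each position:
  Position 0: "a" => no
  Position 1: "a" => no
  Position 2: "a" => no
  Position 3: "a" => no
  Position 4: "a" => no
  Position 5: "b" => no
  Position 6: "c" => MATCH
  Position 7: "a" => no
  Position 8: "c" => MATCH
  Position 9: "b" => no
  Position 10: "a" => no
  Position 11: "c" => MATCH
  Position 12: "b" => no
  Position 13: "b" => no
Total occurrences: 3

3


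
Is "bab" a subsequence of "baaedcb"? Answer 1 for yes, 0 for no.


Check if "bab" is a subsequence of "baaedcb"
Greedy scan:
  Position 0 ('b'): matches sub[0] = 'b'
  Position 1 ('a'): matches sub[1] = 'a'
  Position 2 ('a'): no match needed
  Position 3 ('e'): no match needed
  Position 4 ('d'): no match needed
  Position 5 ('c'): no match needed
  Position 6 ('b'): matches sub[2] = 'b'
All 3 characters matched => is a subsequence

1


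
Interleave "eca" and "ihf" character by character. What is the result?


Interleaving "eca" and "ihf":
  Position 0: 'e' from first, 'i' from second => "ei"
  Position 1: 'c' from first, 'h' from second => "ch"
  Position 2: 'a' from first, 'f' from second => "af"
Result: eichaf

eichaf


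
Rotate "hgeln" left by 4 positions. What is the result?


Input: "hgeln", rotate left by 4
First 4 characters: "hgel"
Remaining characters: "n"
Concatenate remaining + first: "n" + "hgel" = "nhgel"

nhgel


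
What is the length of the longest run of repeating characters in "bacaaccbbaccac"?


Input: "bacaaccbbaccac"
Scanning for longest run:
  Position 1 ('a'): new char, reset run to 1
  Position 2 ('c'): new char, reset run to 1
  Position 3 ('a'): new char, reset run to 1
  Position 4 ('a'): continues run of 'a', length=2
  Position 5 ('c'): new char, reset run to 1
  Position 6 ('c'): continues run of 'c', length=2
  Position 7 ('b'): new char, reset run to 1
  Position 8 ('b'): continues run of 'b', length=2
  Position 9 ('a'): new char, reset run to 1
  Position 10 ('c'): new char, reset run to 1
  Position 11 ('c'): continues run of 'c', length=2
  Position 12 ('a'): new char, reset run to 1
  Position 13 ('c'): new char, reset run to 1
Longest run: 'a' with length 2

2


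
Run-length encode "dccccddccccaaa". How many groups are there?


Input: dccccddccccaaa
Scanning for consecutive runs:
  Group 1: 'd' x 1 (positions 0-0)
  Group 2: 'c' x 4 (positions 1-4)
  Group 3: 'd' x 2 (positions 5-6)
  Group 4: 'c' x 4 (positions 7-10)
  Group 5: 'a' x 3 (positions 11-13)
Total groups: 5

5


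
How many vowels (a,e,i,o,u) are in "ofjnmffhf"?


Input: ofjnmffhf
Checking each character:
  'o' at position 0: vowel (running total: 1)
  'f' at position 1: consonant
  'j' at position 2: consonant
  'n' at position 3: consonant
  'm' at position 4: consonant
  'f' at position 5: consonant
  'f' at position 6: consonant
  'h' at position 7: consonant
  'f' at position 8: consonant
Total vowels: 1

1


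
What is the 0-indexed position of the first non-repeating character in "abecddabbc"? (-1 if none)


Input: abecddabbc
Character frequencies:
  'a': 2
  'b': 3
  'c': 2
  'd': 2
  'e': 1
Scanning left to right for freq == 1:
  Position 0 ('a'): freq=2, skip
  Position 1 ('b'): freq=3, skip
  Position 2 ('e'): unique! => answer = 2

2


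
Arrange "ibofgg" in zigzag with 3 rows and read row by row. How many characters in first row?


Zigzag "ibofgg" into 3 rows:
Placing characters:
  'i' => row 0
  'b' => row 1
  'o' => row 2
  'f' => row 1
  'g' => row 0
  'g' => row 1
Rows:
  Row 0: "ig"
  Row 1: "bfg"
  Row 2: "o"
First row length: 2

2


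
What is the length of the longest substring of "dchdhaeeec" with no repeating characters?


Input: "dchdhaeeec"
Sliding window (track last position of each char):
  Position 0 ('d'): window [0,0] length 1 -- new best
  Position 1 ('c'): window [0,1] length 2 -- new best
  Position 2 ('h'): window [0,2] length 3 -- new best
  Position 3 ('d'): repeat (last at 0), move window start to 1
  Position 3 ('d'): window [1,3] length 3
  Position 4 ('h'): repeat (last at 2), move window start to 3
  Position 4 ('h'): window [3,4] length 2
  Position 5 ('a'): window [3,5] length 3
  Position 6 ('e'): window [3,6] length 4 -- new best
  Position 7 ('e'): repeat (last at 6), move window start to 7
  Position 7 ('e'): window [7,7] length 1
  Position 8 ('e'): repeat (last at 7), move window start to 8
  Position 8 ('e'): window [8,8] length 1
  Position 9 ('c'): window [8,9] length 2
Longest substring with no repeats: "dhae" with length 4

4


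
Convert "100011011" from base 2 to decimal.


Input: "100011011" in base 2
Positional expansion:
  Digit '1' (value 1) x 2^8 = 256
  Digit '0' (value 0) x 2^7 = 0
  Digit '0' (value 0) x 2^6 = 0
  Digit '0' (value 0) x 2^5 = 0
  Digit '1' (value 1) x 2^4 = 16
  Digit '1' (value 1) x 2^3 = 8
  Digit '0' (value 0) x 2^2 = 0
  Digit '1' (value 1) x 2^1 = 2
  Digit '1' (value 1) x 2^0 = 1
Sum = 283

283


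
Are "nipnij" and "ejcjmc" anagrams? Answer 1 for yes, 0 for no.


Strings: "nipnij", "ejcjmc"
Sorted first:  iijnnp
Sorted second: ccejjm
Differ at position 0: 'i' vs 'c' => not anagrams

0


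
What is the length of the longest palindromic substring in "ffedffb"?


Input: "ffedffb"
Checking substrings for palindromes:
  [0:2] "ff" (len 2) => palindrome
  [4:6] "ff" (len 2) => palindrome
Longest palindromic substring: "ff" with length 2

2


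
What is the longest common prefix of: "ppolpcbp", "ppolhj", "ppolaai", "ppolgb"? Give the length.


Words: ppolpcbp, ppolhj, ppolaai, ppolgb
  Position 0: all 'p' => match
  Position 1: all 'p' => match
  Position 2: all 'o' => match
  Position 3: all 'l' => match
  Position 4: ('p', 'h', 'a', 'g') => mismatch, stop
LCP = "ppol" (length 4)

4


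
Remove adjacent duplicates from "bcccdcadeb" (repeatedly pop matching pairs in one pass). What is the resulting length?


Input: bcccdcadeb
Stack-based adjacent duplicate removal:
  Read 'b': push. Stack: b
  Read 'c': push. Stack: bc
  Read 'c': matches stack top 'c' => pop. Stack: b
  Read 'c': push. Stack: bc
  Read 'd': push. Stack: bcd
  Read 'c': push. Stack: bcdc
  Read 'a': push. Stack: bcdca
  Read 'd': push. Stack: bcdcad
  Read 'e': push. Stack: bcdcade
  Read 'b': push. Stack: bcdcadeb
Final stack: "bcdcadeb" (length 8)

8


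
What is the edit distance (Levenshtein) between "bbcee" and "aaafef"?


Computing edit distance: "bbcee" -> "aaafef"
DP table:
           a    a    a    f    e    f
      0    1    2    3    4    5    6
  b   1    1    2    3    4    5    6
  b   2    2    2    3    4    5    6
  c   3    3    3    3    4    5    6
  e   4    4    4    4    4    4    5
  e   5    5    5    5    5    4    5
Edit distance = dp[5][6] = 5

5


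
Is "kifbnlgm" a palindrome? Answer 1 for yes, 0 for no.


Input: kifbnlgm
Reversed: mglnbfik
  Compare pos 0 ('k') with pos 7 ('m'): MISMATCH
  Compare pos 1 ('i') with pos 6 ('g'): MISMATCH
  Compare pos 2 ('f') with pos 5 ('l'): MISMATCH
  Compare pos 3 ('b') with pos 4 ('n'): MISMATCH
Result: not a palindrome

0


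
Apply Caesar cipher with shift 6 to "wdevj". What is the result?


Caesar cipher: shift "wdevj" by 6
  'w' (pos 22) + 6 = pos 2 = 'c'
  'd' (pos 3) + 6 = pos 9 = 'j'
  'e' (pos 4) + 6 = pos 10 = 'k'
  'v' (pos 21) + 6 = pos 1 = 'b'
  'j' (pos 9) + 6 = pos 15 = 'p'
Result: cjkbp

cjkbp


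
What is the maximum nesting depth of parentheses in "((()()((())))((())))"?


Input: "((()()((())))((())))"
Tracking depth:
  Position 0 '(': depth becomes 1
  Position 1 '(': depth becomes 2
  Position 2 '(': depth becomes 3
  Position 3 ')': depth becomes 2
  Position 4 '(': depth becomes 3
  Position 5 ')': depth becomes 2
  Position 6 '(': depth becomes 3
  Position 7 '(': depth becomes 4
  Position 8 '(': depth becomes 5
  Position 9 ')': depth becomes 4
  Position 10 ')': depth becomes 3
  Position 11 ')': depth becomes 2
  Position 12 ')': depth becomes 1
  Position 13 '(': depth becomes 2
  Position 14 '(': depth becomes 3
  Position 15 '(': depth becomes 4
  Position 16 ')': depth becomes 3
  Position 17 ')': depth becomes 2
  Position 18 ')': depth becomes 1
  Position 19 ')': depth becomes 0
Maximum depth reached: 5

5


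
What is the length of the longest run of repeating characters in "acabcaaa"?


Input: "acabcaaa"
Scanning for longest run:
  Position 1 ('c'): new char, reset run to 1
  Position 2 ('a'): new char, reset run to 1
  Position 3 ('b'): new char, reset run to 1
  Position 4 ('c'): new char, reset run to 1
  Position 5 ('a'): new char, reset run to 1
  Position 6 ('a'): continues run of 'a', length=2
  Position 7 ('a'): continues run of 'a', length=3
Longest run: 'a' with length 3

3


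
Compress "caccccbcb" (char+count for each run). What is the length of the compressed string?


Input: caccccbcb
Runs:
  'c' x 1 => "c1"
  'a' x 1 => "a1"
  'c' x 4 => "c4"
  'b' x 1 => "b1"
  'c' x 1 => "c1"
  'b' x 1 => "b1"
Compressed: "c1a1c4b1c1b1"
Compressed length: 12

12


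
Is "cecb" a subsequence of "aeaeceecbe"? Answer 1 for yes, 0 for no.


Check if "cecb" is a subsequence of "aeaeceecbe"
Greedy scan:
  Position 0 ('a'): no match needed
  Position 1 ('e'): no match needed
  Position 2 ('a'): no match needed
  Position 3 ('e'): no match needed
  Position 4 ('c'): matches sub[0] = 'c'
  Position 5 ('e'): matches sub[1] = 'e'
  Position 6 ('e'): no match needed
  Position 7 ('c'): matches sub[2] = 'c'
  Position 8 ('b'): matches sub[3] = 'b'
  Position 9 ('e'): no match needed
All 4 characters matched => is a subsequence

1


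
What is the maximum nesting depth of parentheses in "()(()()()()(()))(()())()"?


Input: "()(()()()()(()))(()())()"
Tracking depth:
  Position 0 '(': depth becomes 1
  Position 1 ')': depth becomes 0
  Position 2 '(': depth becomes 1
  Position 3 '(': depth becomes 2
  Position 4 ')': depth becomes 1
  Position 5 '(': depth becomes 2
  Position 6 ')': depth becomes 1
  Position 7 '(': depth becomes 2
  Position 8 ')': depth becomes 1
  Position 9 '(': depth becomes 2
  Position 10 ')': depth becomes 1
  Position 11 '(': depth becomes 2
  Position 12 '(': depth becomes 3
  Position 13 ')': depth becomes 2
  Position 14 ')': depth becomes 1
  Position 15 ')': depth becomes 0
  Position 16 '(': depth becomes 1
  Position 17 '(': depth becomes 2
  Position 18 ')': depth becomes 1
  Position 19 '(': depth becomes 2
  Position 20 ')': depth becomes 1
  Position 21 ')': depth becomes 0
  Position 22 '(': depth becomes 1
  Position 23 ')': depth becomes 0
Maximum depth reached: 3

3


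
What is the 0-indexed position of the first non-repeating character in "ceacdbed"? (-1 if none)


Input: ceacdbed
Character frequencies:
  'a': 1
  'b': 1
  'c': 2
  'd': 2
  'e': 2
Scanning left to right for freq == 1:
  Position 0 ('c'): freq=2, skip
  Position 1 ('e'): freq=2, skip
  Position 2 ('a'): unique! => answer = 2

2


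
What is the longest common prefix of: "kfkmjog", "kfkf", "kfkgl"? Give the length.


Words: kfkmjog, kfkf, kfkgl
  Position 0: all 'k' => match
  Position 1: all 'f' => match
  Position 2: all 'k' => match
  Position 3: ('m', 'f', 'g') => mismatch, stop
LCP = "kfk" (length 3)

3


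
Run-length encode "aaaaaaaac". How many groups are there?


Input: aaaaaaaac
Scanning for consecutive runs:
  Group 1: 'a' x 8 (positions 0-7)
  Group 2: 'c' x 1 (positions 8-8)
Total groups: 2

2


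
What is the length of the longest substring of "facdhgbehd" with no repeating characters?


Input: "facdhgbehd"
Sliding window (track last position of each char):
  Position 0 ('f'): window [0,0] length 1 -- new best
  Position 1 ('a'): window [0,1] length 2 -- new best
  Position 2 ('c'): window [0,2] length 3 -- new best
  Position 3 ('d'): window [0,3] length 4 -- new best
  Position 4 ('h'): window [0,4] length 5 -- new best
  Position 5 ('g'): window [0,5] length 6 -- new best
  Position 6 ('b'): window [0,6] length 7 -- new best
  Position 7 ('e'): window [0,7] length 8 -- new best
  Position 8 ('h'): repeat (last at 4), move window start to 5
  Position 8 ('h'): window [5,8] length 4
  Position 9 ('d'): window [5,9] length 5
Longest substring with no repeats: "facdhgbe" with length 8

8


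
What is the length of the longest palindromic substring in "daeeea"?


Input: "daeeea"
Checking substrings for palindromes:
  [1:6] "aeeea" (len 5) => palindrome
  [2:5] "eee" (len 3) => palindrome
  [2:4] "ee" (len 2) => palindrome
  [3:5] "ee" (len 2) => palindrome
Longest palindromic substring: "aeeea" with length 5

5


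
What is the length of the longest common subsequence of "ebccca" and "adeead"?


LCS of "ebccca" and "adeead"
DP table:
           a    d    e    e    a    d
      0    0    0    0    0    0    0
  e   0    0    0    1    1    1    1
  b   0    0    0    1    1    1    1
  c   0    0    0    1    1    1    1
  c   0    0    0    1    1    1    1
  c   0    0    0    1    1    1    1
  a   0    1    1    1    1    2    2
LCS length = dp[6][6] = 2

2


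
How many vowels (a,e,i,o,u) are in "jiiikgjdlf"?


Input: jiiikgjdlf
Checking each character:
  'j' at position 0: consonant
  'i' at position 1: vowel (running total: 1)
  'i' at position 2: vowel (running total: 2)
  'i' at position 3: vowel (running total: 3)
  'k' at position 4: consonant
  'g' at position 5: consonant
  'j' at position 6: consonant
  'd' at position 7: consonant
  'l' at position 8: consonant
  'f' at position 9: consonant
Total vowels: 3

3


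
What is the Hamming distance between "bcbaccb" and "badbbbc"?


Comparing "bcbaccb" and "badbbbc" position by position:
  Position 0: 'b' vs 'b' => same
  Position 1: 'c' vs 'a' => differ
  Position 2: 'b' vs 'd' => differ
  Position 3: 'a' vs 'b' => differ
  Position 4: 'c' vs 'b' => differ
  Position 5: 'c' vs 'b' => differ
  Position 6: 'b' vs 'c' => differ
Total differences (Hamming distance): 6

6


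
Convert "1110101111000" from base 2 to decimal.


Input: "1110101111000" in base 2
Positional expansion:
  Digit '1' (value 1) x 2^12 = 4096
  Digit '1' (value 1) x 2^11 = 2048
  Digit '1' (value 1) x 2^10 = 1024
  Digit '0' (value 0) x 2^9 = 0
  Digit '1' (value 1) x 2^8 = 256
  Digit '0' (value 0) x 2^7 = 0
  Digit '1' (value 1) x 2^6 = 64
  Digit '1' (value 1) x 2^5 = 32
  Digit '1' (value 1) x 2^4 = 16
  Digit '1' (value 1) x 2^3 = 8
  Digit '0' (value 0) x 2^2 = 0
  Digit '0' (value 0) x 2^1 = 0
  Digit '0' (value 0) x 2^0 = 0
Sum = 7544

7544


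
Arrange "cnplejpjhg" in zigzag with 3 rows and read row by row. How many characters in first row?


Zigzag "cnplejpjhg" into 3 rows:
Placing characters:
  'c' => row 0
  'n' => row 1
  'p' => row 2
  'l' => row 1
  'e' => row 0
  'j' => row 1
  'p' => row 2
  'j' => row 1
  'h' => row 0
  'g' => row 1
Rows:
  Row 0: "ceh"
  Row 1: "nljjg"
  Row 2: "pp"
First row length: 3

3


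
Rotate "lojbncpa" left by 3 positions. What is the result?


Input: "lojbncpa", rotate left by 3
First 3 characters: "loj"
Remaining characters: "bncpa"
Concatenate remaining + first: "bncpa" + "loj" = "bncpaloj"

bncpaloj


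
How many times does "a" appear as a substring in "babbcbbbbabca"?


Searching for "a" in "babbcbbbbabca"
Scanning each position:
  Position 0: "b" => no
  Position 1: "a" => MATCH
  Position 2: "b" => no
  Position 3: "b" => no
  Position 4: "c" => no
  Position 5: "b" => no
  Position 6: "b" => no
  Position 7: "b" => no
  Position 8: "b" => no
  Position 9: "a" => MATCH
  Position 10: "b" => no
  Position 11: "c" => no
  Position 12: "a" => MATCH
Total occurrences: 3

3


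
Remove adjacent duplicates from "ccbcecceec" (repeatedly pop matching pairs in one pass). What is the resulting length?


Input: ccbcecceec
Stack-based adjacent duplicate removal:
  Read 'c': push. Stack: c
  Read 'c': matches stack top 'c' => pop. Stack: (empty)
  Read 'b': push. Stack: b
  Read 'c': push. Stack: bc
  Read 'e': push. Stack: bce
  Read 'c': push. Stack: bcec
  Read 'c': matches stack top 'c' => pop. Stack: bce
  Read 'e': matches stack top 'e' => pop. Stack: bc
  Read 'e': push. Stack: bce
  Read 'c': push. Stack: bcec
Final stack: "bcec" (length 4)

4


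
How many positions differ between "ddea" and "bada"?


Comparing "ddea" and "bada" position by position:
  Position 0: 'd' vs 'b' => DIFFER
  Position 1: 'd' vs 'a' => DIFFER
  Position 2: 'e' vs 'd' => DIFFER
  Position 3: 'a' vs 'a' => same
Positions that differ: 3

3


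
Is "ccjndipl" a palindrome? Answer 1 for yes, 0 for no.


Input: ccjndipl
Reversed: lpidnjcc
  Compare pos 0 ('c') with pos 7 ('l'): MISMATCH
  Compare pos 1 ('c') with pos 6 ('p'): MISMATCH
  Compare pos 2 ('j') with pos 5 ('i'): MISMATCH
  Compare pos 3 ('n') with pos 4 ('d'): MISMATCH
Result: not a palindrome

0


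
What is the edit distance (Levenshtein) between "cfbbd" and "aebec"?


Computing edit distance: "cfbbd" -> "aebec"
DP table:
           a    e    b    e    c
      0    1    2    3    4    5
  c   1    1    2    3    4    4
  f   2    2    2    3    4    5
  b   3    3    3    2    3    4
  b   4    4    4    3    3    4
  d   5    5    5    4    4    4
Edit distance = dp[5][5] = 4

4


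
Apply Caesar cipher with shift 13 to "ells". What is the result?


Caesar cipher: shift "ells" by 13
  'e' (pos 4) + 13 = pos 17 = 'r'
  'l' (pos 11) + 13 = pos 24 = 'y'
  'l' (pos 11) + 13 = pos 24 = 'y'
  's' (pos 18) + 13 = pos 5 = 'f'
Result: ryyf

ryyf


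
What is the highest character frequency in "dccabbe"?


Input: dccabbe
Character counts:
  'a': 1
  'b': 2
  'c': 2
  'd': 1
  'e': 1
Maximum frequency: 2

2


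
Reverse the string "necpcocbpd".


Input: necpcocbpd
Reading characters right to left:
  Position 9: 'd'
  Position 8: 'p'
  Position 7: 'b'
  Position 6: 'c'
  Position 5: 'o'
  Position 4: 'c'
  Position 3: 'p'
  Position 2: 'c'
  Position 1: 'e'
  Position 0: 'n'
Reversed: dpbcocpcen

dpbcocpcen


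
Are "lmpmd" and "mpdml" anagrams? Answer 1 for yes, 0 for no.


Strings: "lmpmd", "mpdml"
Sorted first:  dlmmp
Sorted second: dlmmp
Sorted forms match => anagrams

1


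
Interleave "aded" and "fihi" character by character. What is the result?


Interleaving "aded" and "fihi":
  Position 0: 'a' from first, 'f' from second => "af"
  Position 1: 'd' from first, 'i' from second => "di"
  Position 2: 'e' from first, 'h' from second => "eh"
  Position 3: 'd' from first, 'i' from second => "di"
Result: afdiehdi

afdiehdi


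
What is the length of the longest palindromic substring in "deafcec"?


Input: "deafcec"
Checking substrings for palindromes:
  [4:7] "cec" (len 3) => palindrome
Longest palindromic substring: "cec" with length 3

3


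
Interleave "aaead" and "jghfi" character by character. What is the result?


Interleaving "aaead" and "jghfi":
  Position 0: 'a' from first, 'j' from second => "aj"
  Position 1: 'a' from first, 'g' from second => "ag"
  Position 2: 'e' from first, 'h' from second => "eh"
  Position 3: 'a' from first, 'f' from second => "af"
  Position 4: 'd' from first, 'i' from second => "di"
Result: ajagehafdi

ajagehafdi


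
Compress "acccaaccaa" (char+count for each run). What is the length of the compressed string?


Input: acccaaccaa
Runs:
  'a' x 1 => "a1"
  'c' x 3 => "c3"
  'a' x 2 => "a2"
  'c' x 2 => "c2"
  'a' x 2 => "a2"
Compressed: "a1c3a2c2a2"
Compressed length: 10

10


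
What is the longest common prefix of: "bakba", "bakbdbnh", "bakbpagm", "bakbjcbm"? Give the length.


Words: bakba, bakbdbnh, bakbpagm, bakbjcbm
  Position 0: all 'b' => match
  Position 1: all 'a' => match
  Position 2: all 'k' => match
  Position 3: all 'b' => match
  Position 4: ('a', 'd', 'p', 'j') => mismatch, stop
LCP = "bakb" (length 4)

4


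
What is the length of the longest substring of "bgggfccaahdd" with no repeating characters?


Input: "bgggfccaahdd"
Sliding window (track last position of each char):
  Position 0 ('b'): window [0,0] length 1 -- new best
  Position 1 ('g'): window [0,1] length 2 -- new best
  Position 2 ('g'): repeat (last at 1), move window start to 2
  Position 2 ('g'): window [2,2] length 1
  Position 3 ('g'): repeat (last at 2), move window start to 3
  Position 3 ('g'): window [3,3] length 1
  Position 4 ('f'): window [3,4] length 2
  Position 5 ('c'): window [3,5] length 3 -- new best
  Position 6 ('c'): repeat (last at 5), move window start to 6
  Position 6 ('c'): window [6,6] length 1
  Position 7 ('a'): window [6,7] length 2
  Position 8 ('a'): repeat (last at 7), move window start to 8
  Position 8 ('a'): window [8,8] length 1
  Position 9 ('h'): window [8,9] length 2
  Position 10 ('d'): window [8,10] length 3
  Position 11 ('d'): repeat (last at 10), move window start to 11
  Position 11 ('d'): window [11,11] length 1
Longest substring with no repeats: "gfc" with length 3

3


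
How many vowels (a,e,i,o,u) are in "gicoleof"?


Input: gicoleof
Checking each character:
  'g' at position 0: consonant
  'i' at position 1: vowel (running total: 1)
  'c' at position 2: consonant
  'o' at position 3: vowel (running total: 2)
  'l' at position 4: consonant
  'e' at position 5: vowel (running total: 3)
  'o' at position 6: vowel (running total: 4)
  'f' at position 7: consonant
Total vowels: 4

4


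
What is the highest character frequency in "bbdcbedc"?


Input: bbdcbedc
Character counts:
  'b': 3
  'c': 2
  'd': 2
  'e': 1
Maximum frequency: 3

3


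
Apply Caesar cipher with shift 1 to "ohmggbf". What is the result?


Caesar cipher: shift "ohmggbf" by 1
  'o' (pos 14) + 1 = pos 15 = 'p'
  'h' (pos 7) + 1 = pos 8 = 'i'
  'm' (pos 12) + 1 = pos 13 = 'n'
  'g' (pos 6) + 1 = pos 7 = 'h'
  'g' (pos 6) + 1 = pos 7 = 'h'
  'b' (pos 1) + 1 = pos 2 = 'c'
  'f' (pos 5) + 1 = pos 6 = 'g'
Result: pinhhcg

pinhhcg


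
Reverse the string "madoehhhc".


Input: madoehhhc
Reading characters right to left:
  Position 8: 'c'
  Position 7: 'h'
  Position 6: 'h'
  Position 5: 'h'
  Position 4: 'e'
  Position 3: 'o'
  Position 2: 'd'
  Position 1: 'a'
  Position 0: 'm'
Reversed: chhheodam

chhheodam


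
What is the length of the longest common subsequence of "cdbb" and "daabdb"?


LCS of "cdbb" and "daabdb"
DP table:
           d    a    a    b    d    b
      0    0    0    0    0    0    0
  c   0    0    0    0    0    0    0
  d   0    1    1    1    1    1    1
  b   0    1    1    1    2    2    2
  b   0    1    1    1    2    2    3
LCS length = dp[4][6] = 3

3


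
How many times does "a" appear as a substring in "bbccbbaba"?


Searching for "a" in "bbccbbaba"
Scanning each position:
  Position 0: "b" => no
  Position 1: "b" => no
  Position 2: "c" => no
  Position 3: "c" => no
  Position 4: "b" => no
  Position 5: "b" => no
  Position 6: "a" => MATCH
  Position 7: "b" => no
  Position 8: "a" => MATCH
Total occurrences: 2

2


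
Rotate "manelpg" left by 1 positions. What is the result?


Input: "manelpg", rotate left by 1
First 1 characters: "m"
Remaining characters: "anelpg"
Concatenate remaining + first: "anelpg" + "m" = "anelpgm"

anelpgm


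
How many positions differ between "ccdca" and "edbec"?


Comparing "ccdca" and "edbec" position by position:
  Position 0: 'c' vs 'e' => DIFFER
  Position 1: 'c' vs 'd' => DIFFER
  Position 2: 'd' vs 'b' => DIFFER
  Position 3: 'c' vs 'e' => DIFFER
  Position 4: 'a' vs 'c' => DIFFER
Positions that differ: 5

5


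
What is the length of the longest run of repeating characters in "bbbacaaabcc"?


Input: "bbbacaaabcc"
Scanning for longest run:
  Position 1 ('b'): continues run of 'b', length=2
  Position 2 ('b'): continues run of 'b', length=3
  Position 3 ('a'): new char, reset run to 1
  Position 4 ('c'): new char, reset run to 1
  Position 5 ('a'): new char, reset run to 1
  Position 6 ('a'): continues run of 'a', length=2
  Position 7 ('a'): continues run of 'a', length=3
  Position 8 ('b'): new char, reset run to 1
  Position 9 ('c'): new char, reset run to 1
  Position 10 ('c'): continues run of 'c', length=2
Longest run: 'b' with length 3

3


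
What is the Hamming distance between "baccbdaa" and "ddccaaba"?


Comparing "baccbdaa" and "ddccaaba" position by position:
  Position 0: 'b' vs 'd' => differ
  Position 1: 'a' vs 'd' => differ
  Position 2: 'c' vs 'c' => same
  Position 3: 'c' vs 'c' => same
  Position 4: 'b' vs 'a' => differ
  Position 5: 'd' vs 'a' => differ
  Position 6: 'a' vs 'b' => differ
  Position 7: 'a' vs 'a' => same
Total differences (Hamming distance): 5

5


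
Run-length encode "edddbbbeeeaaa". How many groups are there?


Input: edddbbbeeeaaa
Scanning for consecutive runs:
  Group 1: 'e' x 1 (positions 0-0)
  Group 2: 'd' x 3 (positions 1-3)
  Group 3: 'b' x 3 (positions 4-6)
  Group 4: 'e' x 3 (positions 7-9)
  Group 5: 'a' x 3 (positions 10-12)
Total groups: 5

5


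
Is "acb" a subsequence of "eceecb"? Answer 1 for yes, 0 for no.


Check if "acb" is a subsequence of "eceecb"
Greedy scan:
  Position 0 ('e'): no match needed
  Position 1 ('c'): no match needed
  Position 2 ('e'): no match needed
  Position 3 ('e'): no match needed
  Position 4 ('c'): no match needed
  Position 5 ('b'): no match needed
Only matched 0/3 characters => not a subsequence

0


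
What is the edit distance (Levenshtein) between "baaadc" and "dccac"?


Computing edit distance: "baaadc" -> "dccac"
DP table:
           d    c    c    a    c
      0    1    2    3    4    5
  b   1    1    2    3    4    5
  a   2    2    2    3    3    4
  a   3    3    3    3    3    4
  a   4    4    4    4    3    4
  d   5    4    5    5    4    4
  c   6    5    4    5    5    4
Edit distance = dp[6][5] = 4

4


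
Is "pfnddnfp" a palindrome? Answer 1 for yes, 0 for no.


Input: pfnddnfp
Reversed: pfnddnfp
  Compare pos 0 ('p') with pos 7 ('p'): match
  Compare pos 1 ('f') with pos 6 ('f'): match
  Compare pos 2 ('n') with pos 5 ('n'): match
  Compare pos 3 ('d') with pos 4 ('d'): match
Result: palindrome

1


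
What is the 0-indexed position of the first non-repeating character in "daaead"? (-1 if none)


Input: daaead
Character frequencies:
  'a': 3
  'd': 2
  'e': 1
Scanning left to right for freq == 1:
  Position 0 ('d'): freq=2, skip
  Position 1 ('a'): freq=3, skip
  Position 2 ('a'): freq=3, skip
  Position 3 ('e'): unique! => answer = 3

3


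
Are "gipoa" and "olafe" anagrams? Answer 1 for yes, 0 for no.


Strings: "gipoa", "olafe"
Sorted first:  agiop
Sorted second: aeflo
Differ at position 1: 'g' vs 'e' => not anagrams

0


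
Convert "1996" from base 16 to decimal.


Input: "1996" in base 16
Positional expansion:
  Digit '1' (value 1) x 16^3 = 4096
  Digit '9' (value 9) x 16^2 = 2304
  Digit '9' (value 9) x 16^1 = 144
  Digit '6' (value 6) x 16^0 = 6
Sum = 6550

6550


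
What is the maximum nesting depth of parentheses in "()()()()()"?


Input: "()()()()()"
Tracking depth:
  Position 0 '(': depth becomes 1
  Position 1 ')': depth becomes 0
  Position 2 '(': depth becomes 1
  Position 3 ')': depth becomes 0
  Position 4 '(': depth becomes 1
  Position 5 ')': depth becomes 0
  Position 6 '(': depth becomes 1
  Position 7 ')': depth becomes 0
  Position 8 '(': depth becomes 1
  Position 9 ')': depth becomes 0
Maximum depth reached: 1

1


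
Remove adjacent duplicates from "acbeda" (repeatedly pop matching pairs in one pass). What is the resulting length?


Input: acbeda
Stack-based adjacent duplicate removal:
  Read 'a': push. Stack: a
  Read 'c': push. Stack: ac
  Read 'b': push. Stack: acb
  Read 'e': push. Stack: acbe
  Read 'd': push. Stack: acbed
  Read 'a': push. Stack: acbeda
Final stack: "acbeda" (length 6)

6


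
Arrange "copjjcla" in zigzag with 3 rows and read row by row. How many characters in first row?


Zigzag "copjjcla" into 3 rows:
Placing characters:
  'c' => row 0
  'o' => row 1
  'p' => row 2
  'j' => row 1
  'j' => row 0
  'c' => row 1
  'l' => row 2
  'a' => row 1
Rows:
  Row 0: "cj"
  Row 1: "ojca"
  Row 2: "pl"
First row length: 2

2


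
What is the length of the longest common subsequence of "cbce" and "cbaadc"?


LCS of "cbce" and "cbaadc"
DP table:
           c    b    a    a    d    c
      0    0    0    0    0    0    0
  c   0    1    1    1    1    1    1
  b   0    1    2    2    2    2    2
  c   0    1    2    2    2    2    3
  e   0    1    2    2    2    2    3
LCS length = dp[4][6] = 3

3


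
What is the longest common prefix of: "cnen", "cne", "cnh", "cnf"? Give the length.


Words: cnen, cne, cnh, cnf
  Position 0: all 'c' => match
  Position 1: all 'n' => match
  Position 2: ('e', 'e', 'h', 'f') => mismatch, stop
LCP = "cn" (length 2)

2


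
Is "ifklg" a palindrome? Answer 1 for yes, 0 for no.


Input: ifklg
Reversed: glkfi
  Compare pos 0 ('i') with pos 4 ('g'): MISMATCH
  Compare pos 1 ('f') with pos 3 ('l'): MISMATCH
Result: not a palindrome

0


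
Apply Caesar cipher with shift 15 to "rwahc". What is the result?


Caesar cipher: shift "rwahc" by 15
  'r' (pos 17) + 15 = pos 6 = 'g'
  'w' (pos 22) + 15 = pos 11 = 'l'
  'a' (pos 0) + 15 = pos 15 = 'p'
  'h' (pos 7) + 15 = pos 22 = 'w'
  'c' (pos 2) + 15 = pos 17 = 'r'
Result: glpwr

glpwr


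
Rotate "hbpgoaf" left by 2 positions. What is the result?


Input: "hbpgoaf", rotate left by 2
First 2 characters: "hb"
Remaining characters: "pgoaf"
Concatenate remaining + first: "pgoaf" + "hb" = "pgoafhb"

pgoafhb


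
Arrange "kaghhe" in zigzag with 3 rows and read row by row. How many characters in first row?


Zigzag "kaghhe" into 3 rows:
Placing characters:
  'k' => row 0
  'a' => row 1
  'g' => row 2
  'h' => row 1
  'h' => row 0
  'e' => row 1
Rows:
  Row 0: "kh"
  Row 1: "ahe"
  Row 2: "g"
First row length: 2

2


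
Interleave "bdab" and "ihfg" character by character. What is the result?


Interleaving "bdab" and "ihfg":
  Position 0: 'b' from first, 'i' from second => "bi"
  Position 1: 'd' from first, 'h' from second => "dh"
  Position 2: 'a' from first, 'f' from second => "af"
  Position 3: 'b' from first, 'g' from second => "bg"
Result: bidhafbg

bidhafbg


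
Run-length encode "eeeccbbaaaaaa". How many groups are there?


Input: eeeccbbaaaaaa
Scanning for consecutive runs:
  Group 1: 'e' x 3 (positions 0-2)
  Group 2: 'c' x 2 (positions 3-4)
  Group 3: 'b' x 2 (positions 5-6)
  Group 4: 'a' x 6 (positions 7-12)
Total groups: 4

4


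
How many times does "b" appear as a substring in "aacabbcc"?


Searching for "b" in "aacabbcc"
Scanning each position:
  Position 0: "a" => no
  Position 1: "a" => no
  Position 2: "c" => no
  Position 3: "a" => no
  Position 4: "b" => MATCH
  Position 5: "b" => MATCH
  Position 6: "c" => no
  Position 7: "c" => no
Total occurrences: 2

2


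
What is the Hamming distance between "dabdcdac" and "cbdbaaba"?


Comparing "dabdcdac" and "cbdbaaba" position by position:
  Position 0: 'd' vs 'c' => differ
  Position 1: 'a' vs 'b' => differ
  Position 2: 'b' vs 'd' => differ
  Position 3: 'd' vs 'b' => differ
  Position 4: 'c' vs 'a' => differ
  Position 5: 'd' vs 'a' => differ
  Position 6: 'a' vs 'b' => differ
  Position 7: 'c' vs 'a' => differ
Total differences (Hamming distance): 8

8


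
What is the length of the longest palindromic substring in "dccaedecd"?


Input: "dccaedecd"
Checking substrings for palindromes:
  [4:7] "ede" (len 3) => palindrome
  [1:3] "cc" (len 2) => palindrome
Longest palindromic substring: "ede" with length 3

3


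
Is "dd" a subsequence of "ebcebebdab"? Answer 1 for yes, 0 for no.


Check if "dd" is a subsequence of "ebcebebdab"
Greedy scan:
  Position 0 ('e'): no match needed
  Position 1 ('b'): no match needed
  Position 2 ('c'): no match needed
  Position 3 ('e'): no match needed
  Position 4 ('b'): no match needed
  Position 5 ('e'): no match needed
  Position 6 ('b'): no match needed
  Position 7 ('d'): matches sub[0] = 'd'
  Position 8 ('a'): no match needed
  Position 9 ('b'): no match needed
Only matched 1/2 characters => not a subsequence

0


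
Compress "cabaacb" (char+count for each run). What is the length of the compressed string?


Input: cabaacb
Runs:
  'c' x 1 => "c1"
  'a' x 1 => "a1"
  'b' x 1 => "b1"
  'a' x 2 => "a2"
  'c' x 1 => "c1"
  'b' x 1 => "b1"
Compressed: "c1a1b1a2c1b1"
Compressed length: 12

12


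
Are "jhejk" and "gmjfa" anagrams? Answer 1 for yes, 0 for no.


Strings: "jhejk", "gmjfa"
Sorted first:  ehjjk
Sorted second: afgjm
Differ at position 0: 'e' vs 'a' => not anagrams

0


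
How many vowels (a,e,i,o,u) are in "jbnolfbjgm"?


Input: jbnolfbjgm
Checking each character:
  'j' at position 0: consonant
  'b' at position 1: consonant
  'n' at position 2: consonant
  'o' at position 3: vowel (running total: 1)
  'l' at position 4: consonant
  'f' at position 5: consonant
  'b' at position 6: consonant
  'j' at position 7: consonant
  'g' at position 8: consonant
  'm' at position 9: consonant
Total vowels: 1

1


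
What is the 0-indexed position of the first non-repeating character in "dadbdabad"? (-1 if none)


Input: dadbdabad
Character frequencies:
  'a': 3
  'b': 2
  'd': 4
Scanning left to right for freq == 1:
  Position 0 ('d'): freq=4, skip
  Position 1 ('a'): freq=3, skip
  Position 2 ('d'): freq=4, skip
  Position 3 ('b'): freq=2, skip
  Position 4 ('d'): freq=4, skip
  Position 5 ('a'): freq=3, skip
  Position 6 ('b'): freq=2, skip
  Position 7 ('a'): freq=3, skip
  Position 8 ('d'): freq=4, skip
  No unique character found => answer = -1

-1


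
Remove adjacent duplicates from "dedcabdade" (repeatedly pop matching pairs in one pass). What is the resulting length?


Input: dedcabdade
Stack-based adjacent duplicate removal:
  Read 'd': push. Stack: d
  Read 'e': push. Stack: de
  Read 'd': push. Stack: ded
  Read 'c': push. Stack: dedc
  Read 'a': push. Stack: dedca
  Read 'b': push. Stack: dedcab
  Read 'd': push. Stack: dedcabd
  Read 'a': push. Stack: dedcabda
  Read 'd': push. Stack: dedcabdad
  Read 'e': push. Stack: dedcabdade
Final stack: "dedcabdade" (length 10)

10


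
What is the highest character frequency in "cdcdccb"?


Input: cdcdccb
Character counts:
  'b': 1
  'c': 4
  'd': 2
Maximum frequency: 4

4


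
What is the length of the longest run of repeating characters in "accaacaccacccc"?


Input: "accaacaccacccc"
Scanning for longest run:
  Position 1 ('c'): new char, reset run to 1
  Position 2 ('c'): continues run of 'c', length=2
  Position 3 ('a'): new char, reset run to 1
  Position 4 ('a'): continues run of 'a', length=2
  Position 5 ('c'): new char, reset run to 1
  Position 6 ('a'): new char, reset run to 1
  Position 7 ('c'): new char, reset run to 1
  Position 8 ('c'): continues run of 'c', length=2
  Position 9 ('a'): new char, reset run to 1
  Position 10 ('c'): new char, reset run to 1
  Position 11 ('c'): continues run of 'c', length=2
  Position 12 ('c'): continues run of 'c', length=3
  Position 13 ('c'): continues run of 'c', length=4
Longest run: 'c' with length 4

4


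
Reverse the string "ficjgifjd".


Input: ficjgifjd
Reading characters right to left:
  Position 8: 'd'
  Position 7: 'j'
  Position 6: 'f'
  Position 5: 'i'
  Position 4: 'g'
  Position 3: 'j'
  Position 2: 'c'
  Position 1: 'i'
  Position 0: 'f'
Reversed: djfigjcif

djfigjcif
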